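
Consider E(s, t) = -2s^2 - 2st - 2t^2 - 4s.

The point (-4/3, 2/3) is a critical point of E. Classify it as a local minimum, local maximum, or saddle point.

The Hessian of E is constant: H = [[-4, -2], [-2, -4]].
det(H) = (-4)·(-4) − (-2)² = 12.
det(H) > 0 and tr(H) = -8 < 0, so H is negative definite and the point is a local maximum.

local maximum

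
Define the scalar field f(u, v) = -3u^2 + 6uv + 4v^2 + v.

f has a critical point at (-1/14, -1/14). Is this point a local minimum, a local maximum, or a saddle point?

The Hessian of f is constant: H = [[-6, 6], [6, 8]].
det(H) = (-6)·8 − 6² = -84.
Since det(H) < 0, H is indefinite and the critical point is a saddle point.

saddle point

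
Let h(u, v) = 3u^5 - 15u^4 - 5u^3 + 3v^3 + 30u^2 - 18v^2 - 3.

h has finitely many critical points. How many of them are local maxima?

2

h separates as a function of u plus a function of v, so ∇h=0 decouples.
∂h/∂u = 15u(u - 4)(u - 1)(u + 1) = 0 at u ∈ {-1, 0, 1, 4}; ∂h/∂v = 9v(v - 4) = 0 at v ∈ {0, 4}.
The Hessian is diagonal: diag(h_uu, h_vv). Second derivatives: h_uu(-1)=-150, h_uu(0)=60, h_uu(1)=-90, h_uu(4)=900; h_vv(0)=-36, h_vv(4)=36.
Local maxima occur where both diagonal entries negative: (-1, 0), (1, 0). Count: 2.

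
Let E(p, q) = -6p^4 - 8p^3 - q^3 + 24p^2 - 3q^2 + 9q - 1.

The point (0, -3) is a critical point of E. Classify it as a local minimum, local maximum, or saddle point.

local minimum

The mixed partial ∂²E/∂p∂q is 0, so the Hessian at any point is diag(E_pp, E_qq) = diag(24(-3p^2 - 2p + 2), -6(q + 1)).
At (0, -3): H = diag(48, 12).
Both eigenvalues are positive, so H is positive definite: a local minimum.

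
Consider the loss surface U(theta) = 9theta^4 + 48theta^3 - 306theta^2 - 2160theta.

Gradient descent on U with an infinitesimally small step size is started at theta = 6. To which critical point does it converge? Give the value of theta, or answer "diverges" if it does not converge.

U'(theta) = 36(theta - 4)(theta + 3)(theta + 5), so U'(6) = 7128.
Gradient descent moves in the -U' direction, i.e. theta is decreasing.
The nearest critical point in that direction is theta = 4, where U'' = 2268 > 0 (a local minimum). The iterate converges there.

4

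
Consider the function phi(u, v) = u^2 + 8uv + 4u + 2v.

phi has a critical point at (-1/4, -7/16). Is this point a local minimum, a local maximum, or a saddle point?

The Hessian of phi is constant: H = [[2, 8], [8, 0]].
det(H) = 2·0 − 8² = -64.
Since det(H) < 0, H is indefinite and the critical point is a saddle point.

saddle point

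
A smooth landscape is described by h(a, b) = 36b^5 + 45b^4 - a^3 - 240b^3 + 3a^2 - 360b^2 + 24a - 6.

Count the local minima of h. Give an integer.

2

h separates as a function of a plus a function of b, so ∇h=0 decouples.
∂h/∂a = -3(a - 4)(a + 2) = 0 at a ∈ {-2, 4}; ∂h/∂b = 180b(b - 2)(b + 1)(b + 2) = 0 at b ∈ {-2, -1, 0, 2}.
The Hessian is diagonal: diag(h_aa, h_bb). Second derivatives: h_aa(-2)=18, h_aa(4)=-18; h_bb(-2)=-1440, h_bb(-1)=540, h_bb(0)=-720, h_bb(2)=4320.
Local minima occur where both diagonal entries positive: (-2, -1), (-2, 2). Count: 2.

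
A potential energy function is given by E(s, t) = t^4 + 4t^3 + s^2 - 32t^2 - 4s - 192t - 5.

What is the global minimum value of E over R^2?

E(s,t) separates as P(s) + Q(t) − 5, so its minimum is min P + min Q − 5.
P'(s) = 2s - 4 vanishes at s ∈ {2}; Q'(t) = 4(t - 4)(t + 3)(t + 4) vanishes at t ∈ {-4, -3, 4}.
Local minima of P (where P''>0): P(2)=-4. Local minima of Q: Q(-4)=256, Q(4)=-768.
So the global minimum of E is P(2) + Q(4) − 5 = -4 − 768 − 5 = -777, attained at (2, 4).

-777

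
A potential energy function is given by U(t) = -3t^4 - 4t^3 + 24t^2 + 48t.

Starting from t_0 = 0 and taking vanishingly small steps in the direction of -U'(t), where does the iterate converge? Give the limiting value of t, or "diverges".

-1

U'(t) = -12(t - 2)(t + 1)(t + 2), so U'(0) = 48.
Gradient descent moves in the -U' direction, i.e. t is decreasing.
The nearest critical point in that direction is t = -1, where U'' = 36 > 0 (a local minimum). The iterate converges there.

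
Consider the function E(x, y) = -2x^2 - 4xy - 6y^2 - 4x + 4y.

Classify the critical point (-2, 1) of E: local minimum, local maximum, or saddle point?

local maximum

The Hessian of E is constant: H = [[-4, -4], [-4, -12]].
det(H) = (-4)·(-12) − (-4)² = 32.
det(H) > 0 and tr(H) = -16 < 0, so H is negative definite and the point is a local maximum.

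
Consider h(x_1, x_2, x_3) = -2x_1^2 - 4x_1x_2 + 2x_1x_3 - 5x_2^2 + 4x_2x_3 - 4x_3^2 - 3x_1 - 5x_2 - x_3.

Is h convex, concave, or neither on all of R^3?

concave

h is quadratic, so its Hessian is the constant matrix H = [[-4, -4, 2], [-4, -10, 4], [2, 4, -8]].
Leading principal minors: -4, 24, -152.
Signs alternate −, +, − ⇒ H ≺ 0 ⇒ concave.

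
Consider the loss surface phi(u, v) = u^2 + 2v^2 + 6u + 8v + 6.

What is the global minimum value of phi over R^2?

-11

phi(u,v) separates as P(u) + Q(v) + 6, so its minimum is min P + min Q + 6.
P'(u) = 2u + 6 vanishes at u ∈ {-3}; Q'(v) = 4v + 8 vanishes at v ∈ {-2}.
Local minima of P (where P''>0): P(-3)=-9. Local minima of Q: Q(-2)=-8.
So the global minimum of phi is P(-3) + Q(-2) + 6 = -9 − 8 + 6 = -11, attained at (-3, -2).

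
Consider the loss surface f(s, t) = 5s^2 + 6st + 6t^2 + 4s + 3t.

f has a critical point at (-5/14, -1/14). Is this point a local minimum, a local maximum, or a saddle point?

The Hessian of f is constant: H = [[10, 6], [6, 12]].
det(H) = 10·12 − 6² = 84.
det(H) > 0 and tr(H) = 22 > 0, so H is positive definite and the point is a local minimum.

local minimum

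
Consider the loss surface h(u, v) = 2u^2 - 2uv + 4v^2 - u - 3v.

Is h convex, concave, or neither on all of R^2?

h is quadratic, so its Hessian is the constant matrix H = [[4, -2], [-2, 8]].
det(H) = 28, tr(H) = 12.
det(H) > 0 and tr(H) > 0, so H is positive definite everywhere: convex.

convex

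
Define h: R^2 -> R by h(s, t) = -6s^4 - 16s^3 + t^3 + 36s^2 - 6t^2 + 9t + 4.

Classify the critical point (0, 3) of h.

The mixed partial ∂²h/∂s∂t is 0, so the Hessian at any point is diag(h_ss, h_tt) = diag(24(-3s^2 - 4s + 3), 6(t - 2)).
At (0, 3): H = diag(72, 6).
Both eigenvalues are positive, so H is positive definite: a local minimum.

local minimum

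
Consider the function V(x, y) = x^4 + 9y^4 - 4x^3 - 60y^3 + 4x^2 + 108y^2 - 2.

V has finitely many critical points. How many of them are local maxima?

1

V separates as a function of x plus a function of y, so ∇V=0 decouples.
∂V/∂x = 4x(x - 2)(x - 1) = 0 at x ∈ {0, 1, 2}; ∂V/∂y = 36y(y - 3)(y - 2) = 0 at y ∈ {0, 2, 3}.
The Hessian is diagonal: diag(V_xx, V_yy). Second derivatives: V_xx(0)=8, V_xx(1)=-4, V_xx(2)=8; V_yy(0)=216, V_yy(2)=-72, V_yy(3)=108.
Local maxima occur where both diagonal entries negative: (1, 2). Count: 1.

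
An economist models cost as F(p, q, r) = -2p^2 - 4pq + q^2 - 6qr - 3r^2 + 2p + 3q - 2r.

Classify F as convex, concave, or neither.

neither

F is quadratic, so its Hessian is the constant matrix H = [[-4, -4, 0], [-4, 2, -6], [0, -6, -6]].
Leading principal minors: -4, -24, 288.
Neither pattern holds ⇒ H is indefinite ⇒ neither convex nor concave.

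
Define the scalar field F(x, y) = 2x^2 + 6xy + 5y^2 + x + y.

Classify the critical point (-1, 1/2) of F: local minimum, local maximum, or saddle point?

local minimum

The Hessian of F is constant: H = [[4, 6], [6, 10]].
det(H) = 4·10 − 6² = 4.
det(H) > 0 and tr(H) = 14 > 0, so H is positive definite and the point is a local minimum.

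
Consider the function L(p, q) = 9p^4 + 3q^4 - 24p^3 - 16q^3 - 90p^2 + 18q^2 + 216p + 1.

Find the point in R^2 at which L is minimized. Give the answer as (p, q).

L(p,q) separates as A(p) + B(q) + 1, so its minimum is min A + min B + 1.
A'(p) = 36(p - 3)(p - 1)(p + 2) vanishes at p ∈ {-2, 1, 3}; B'(q) = 12q(q - 3)(q - 1) vanishes at q ∈ {0, 1, 3}.
Local minima of A (where A''>0): A(-2)=-456, A(3)=-81. Local minima of B: B(0)=0, B(3)=-27.
So the global minimum of L is A(-2) + B(3) + 1 = -456 − 27 + 1 = -482, attained at (-2, 3).

(-2, 3)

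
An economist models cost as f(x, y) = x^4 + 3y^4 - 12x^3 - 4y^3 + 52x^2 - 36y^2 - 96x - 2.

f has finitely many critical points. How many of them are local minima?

f separates as a function of x plus a function of y, so ∇f=0 decouples.
∂f/∂x = 4(x - 4)(x - 3)(x - 2) = 0 at x ∈ {2, 3, 4}; ∂f/∂y = 12y(y - 3)(y + 2) = 0 at y ∈ {-2, 0, 3}.
The Hessian is diagonal: diag(f_xx, f_yy). Second derivatives: f_xx(2)=8, f_xx(3)=-4, f_xx(4)=8; f_yy(-2)=120, f_yy(0)=-72, f_yy(3)=180.
Local minima occur where both diagonal entries positive: (2, -2), (2, 3), (4, -2), (4, 3). Count: 4.

4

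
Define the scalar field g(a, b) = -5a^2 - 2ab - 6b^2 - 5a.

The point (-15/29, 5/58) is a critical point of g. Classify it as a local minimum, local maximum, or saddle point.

The Hessian of g is constant: H = [[-10, -2], [-2, -12]].
det(H) = (-10)·(-12) − (-2)² = 116.
det(H) > 0 and tr(H) = -22 < 0, so H is negative definite and the point is a local maximum.

local maximum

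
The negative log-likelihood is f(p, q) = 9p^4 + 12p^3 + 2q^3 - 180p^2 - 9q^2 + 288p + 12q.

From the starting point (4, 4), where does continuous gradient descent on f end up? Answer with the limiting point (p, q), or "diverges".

f is separable, so gradient descent decouples: p follows -∂f/∂p, q follows -∂f/∂q.
∂f/∂p = 36(p - 2)(p - 1)(p + 4); at p=4 this is 1728, so p decreases.
∂f/∂q = 6(q - 2)(q - 1); at q=4 this is 36, so q decreases.
p converges to its nearest critical value 2 (a local min of the p-part); q converges to 2. The iterate converges to (2, 2).

(2, 2)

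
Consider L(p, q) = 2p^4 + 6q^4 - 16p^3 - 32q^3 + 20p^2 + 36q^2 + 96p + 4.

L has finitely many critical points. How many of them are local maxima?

L separates as a function of p plus a function of q, so ∇L=0 decouples.
∂L/∂p = 8(p - 4)(p - 3)(p + 1) = 0 at p ∈ {-1, 3, 4}; ∂L/∂q = 24q(q - 3)(q - 1) = 0 at q ∈ {0, 1, 3}.
The Hessian is diagonal: diag(L_pp, L_qq). Second derivatives: L_pp(-1)=160, L_pp(3)=-32, L_pp(4)=40; L_qq(0)=72, L_qq(1)=-48, L_qq(3)=144.
Local maxima occur where both diagonal entries negative: (3, 1). Count: 1.

1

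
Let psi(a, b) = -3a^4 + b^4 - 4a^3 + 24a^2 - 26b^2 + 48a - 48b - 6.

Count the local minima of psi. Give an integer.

2

psi separates as a function of a plus a function of b, so ∇psi=0 decouples.
∂psi/∂a = -12(a - 2)(a + 1)(a + 2) = 0 at a ∈ {-2, -1, 2}; ∂psi/∂b = 4(b - 4)(b + 1)(b + 3) = 0 at b ∈ {-3, -1, 4}.
The Hessian is diagonal: diag(psi_aa, psi_bb). Second derivatives: psi_aa(-2)=-48, psi_aa(-1)=36, psi_aa(2)=-144; psi_bb(-3)=56, psi_bb(-1)=-40, psi_bb(4)=140.
Local minima occur where both diagonal entries positive: (-1, -3), (-1, 4). Count: 2.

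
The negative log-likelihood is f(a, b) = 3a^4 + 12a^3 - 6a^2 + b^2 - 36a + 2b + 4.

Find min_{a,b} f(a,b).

-24

f(a,b) separates as P(a) + Q(b) + 4, so its minimum is min P + min Q + 4.
P'(a) = 12(a - 1)(a + 1)(a + 3) vanishes at a ∈ {-3, -1, 1}; Q'(b) = 2b + 2 vanishes at b ∈ {-1}.
Local minima of P (where P''>0): P(-3)=-27, P(1)=-27. Local minima of Q: Q(-1)=-1.
So the global minimum of f is P(-3) + Q(-1) + 4 = -27 − 1 + 4 = -24, attained at (-3, -1).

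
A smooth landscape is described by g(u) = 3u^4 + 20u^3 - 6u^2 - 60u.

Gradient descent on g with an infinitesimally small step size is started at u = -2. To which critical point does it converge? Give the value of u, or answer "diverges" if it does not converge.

-5

g'(u) = 12(u - 1)(u + 1)(u + 5), so g'(-2) = 108.
Gradient descent moves in the -g' direction, i.e. u is decreasing.
The nearest critical point in that direction is u = -5, where g'' = 288 > 0 (a local minimum). The iterate converges there.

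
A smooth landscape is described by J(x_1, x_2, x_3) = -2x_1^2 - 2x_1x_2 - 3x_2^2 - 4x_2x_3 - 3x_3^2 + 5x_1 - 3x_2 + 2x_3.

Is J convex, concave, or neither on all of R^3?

J is quadratic, so its Hessian is the constant matrix H = [[-4, -2, 0], [-2, -6, -4], [0, -4, -6]].
Leading principal minors: -4, 20, -56.
Signs alternate −, +, − ⇒ H ≺ 0 ⇒ concave.

concave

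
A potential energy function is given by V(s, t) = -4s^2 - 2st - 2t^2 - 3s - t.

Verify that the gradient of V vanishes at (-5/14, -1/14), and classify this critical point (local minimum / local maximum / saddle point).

∇V = (-8s - 2t - 3, -2s - 4t - 1); substituting (-5/14, -1/14) gives ∇V = (0, 0), so (-5/14, -1/14) is indeed a critical point.
The Hessian of V is constant: H = [[-8, -2], [-2, -4]].
det(H) = (-8)·(-4) − (-2)² = 28.
det(H) > 0 and tr(H) = -12 < 0, so H is negative definite and the point is a local maximum.

local maximum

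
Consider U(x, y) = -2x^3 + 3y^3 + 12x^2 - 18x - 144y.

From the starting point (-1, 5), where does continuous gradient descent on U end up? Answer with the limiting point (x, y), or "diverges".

(1, 4)

U is separable, so gradient descent decouples: x follows -∂U/∂x, y follows -∂U/∂y.
∂U/∂x = -6(x - 3)(x - 1); at x=-1 this is -48, so x increases.
∂U/∂y = 9(y - 4)(y + 4); at y=5 this is 81, so y decreases.
x converges to its nearest critical value 1 (a local min of the x-part); y converges to 4. The iterate converges to (1, 4).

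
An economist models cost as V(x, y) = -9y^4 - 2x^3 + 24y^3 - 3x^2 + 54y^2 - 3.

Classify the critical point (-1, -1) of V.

saddle point

The mixed partial ∂²V/∂x∂y is 0, so the Hessian at any point is diag(V_xx, V_yy) = diag(-6(2x + 1), 36(-3y^2 + 4y + 3)).
At (-1, -1): H = diag(6, -144).
The eigenvalues have opposite signs, so H is indefinite: a saddle point.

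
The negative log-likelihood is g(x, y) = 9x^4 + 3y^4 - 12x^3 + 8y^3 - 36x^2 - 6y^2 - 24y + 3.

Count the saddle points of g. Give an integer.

4

g separates as a function of x plus a function of y, so ∇g=0 decouples.
∂g/∂x = 36x(x - 2)(x + 1) = 0 at x ∈ {-1, 0, 2}; ∂g/∂y = 12(y - 1)(y + 1)(y + 2) = 0 at y ∈ {-2, -1, 1}.
The Hessian is diagonal: diag(g_xx, g_yy). Second derivatives: g_xx(-1)=108, g_xx(0)=-72, g_xx(2)=216; g_yy(-2)=36, g_yy(-1)=-24, g_yy(1)=72.
Saddle points occur where the two diagonal entries have opposite signs: (-1, -1), (0, -2), (0, 1), (2, -1). Count: 4.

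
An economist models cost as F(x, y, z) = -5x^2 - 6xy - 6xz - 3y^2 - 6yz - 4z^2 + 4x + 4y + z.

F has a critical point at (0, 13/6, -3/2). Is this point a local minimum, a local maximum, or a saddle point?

The Hessian is constant: H = [[-10, -6, -6], [-6, -6, -6], [-6, -6, -8]].
Leading principal minors: Δ₁ = -10, Δ₂ = 24, Δ₃ = -48.
The minors alternate sign starting negative (−, +, −), so H is negative definite: a local maximum.

local maximum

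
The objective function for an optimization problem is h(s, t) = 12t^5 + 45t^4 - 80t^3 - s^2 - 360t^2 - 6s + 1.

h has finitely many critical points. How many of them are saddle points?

h separates as a function of s plus a function of t, so ∇h=0 decouples.
∂h/∂s = -2(s + 3) = 0 at s ∈ {-3}; ∂h/∂t = 60t(t - 2)(t + 2)(t + 3) = 0 at t ∈ {-3, -2, 0, 2}.
The Hessian is diagonal: diag(h_ss, h_tt). Second derivatives: h_ss(-3)=-2; h_tt(-3)=-900, h_tt(-2)=480, h_tt(0)=-720, h_tt(2)=2400.
Saddle points occur where the two diagonal entries have opposite signs: (-3, -2), (-3, 2). Count: 2.

2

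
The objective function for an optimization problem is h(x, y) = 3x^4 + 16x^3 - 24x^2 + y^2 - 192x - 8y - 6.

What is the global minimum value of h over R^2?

h(x,y) separates as P(x) + Q(y) − 6, so its minimum is min P + min Q − 6.
P'(x) = 12(x - 2)(x + 2)(x + 4) vanishes at x ∈ {-4, -2, 2}; Q'(y) = 2y - 8 vanishes at y ∈ {4}.
Local minima of P (where P''>0): P(-4)=128, P(2)=-304. Local minima of Q: Q(4)=-16.
So the global minimum of h is P(2) + Q(4) − 6 = -304 − 16 − 6 = -326, attained at (2, 4).

-326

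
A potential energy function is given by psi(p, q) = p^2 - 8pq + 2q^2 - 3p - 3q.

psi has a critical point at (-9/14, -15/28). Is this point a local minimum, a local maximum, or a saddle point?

The Hessian of psi is constant: H = [[2, -8], [-8, 4]].
det(H) = 2·4 − (-8)² = -56.
Since det(H) < 0, H is indefinite and the critical point is a saddle point.

saddle point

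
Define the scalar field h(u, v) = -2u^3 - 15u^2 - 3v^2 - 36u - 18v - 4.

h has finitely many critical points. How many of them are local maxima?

h separates as a function of u plus a function of v, so ∇h=0 decouples.
∂h/∂u = -6(u + 2)(u + 3) = 0 at u ∈ {-3, -2}; ∂h/∂v = -6(v + 3) = 0 at v ∈ {-3}.
The Hessian is diagonal: diag(h_uu, h_vv). Second derivatives: h_uu(-3)=6, h_uu(-2)=-6; h_vv(-3)=-6.
Local maxima occur where both diagonal entries negative: (-2, -3). Count: 1.

1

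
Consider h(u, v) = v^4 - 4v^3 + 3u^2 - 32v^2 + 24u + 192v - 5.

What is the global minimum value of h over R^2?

h(u,v) separates as P(u) + Q(v) − 5, so its minimum is min P + min Q − 5.
P'(u) = 6u + 24 vanishes at u ∈ {-4}; Q'(v) = 4(v - 4)(v - 3)(v + 4) vanishes at v ∈ {-4, 3, 4}.
Local minima of P (where P''>0): P(-4)=-48. Local minima of Q: Q(-4)=-768, Q(4)=256.
So the global minimum of h is P(-4) + Q(-4) − 5 = -48 − 768 − 5 = -821, attained at (-4, -4).

-821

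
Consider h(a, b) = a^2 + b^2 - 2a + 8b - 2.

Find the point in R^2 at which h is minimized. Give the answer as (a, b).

h(a,b) separates as P(a) + Q(b) − 2, so its minimum is min P + min Q − 2.
P'(a) = 2a - 2 vanishes at a ∈ {1}; Q'(b) = 2b + 8 vanishes at b ∈ {-4}.
Local minima of P (where P''>0): P(1)=-1. Local minima of Q: Q(-4)=-16.
So the global minimum of h is P(1) + Q(-4) − 2 = -1 − 16 − 2 = -19, attained at (1, -4).

(1, -4)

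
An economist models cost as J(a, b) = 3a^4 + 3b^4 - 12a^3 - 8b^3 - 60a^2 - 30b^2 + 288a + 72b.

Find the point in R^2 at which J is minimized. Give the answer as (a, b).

(-3, -2)

J(a,b) separates as P(a) + Q(b), so its minimum is min P + min Q.
P'(a) = 12(a - 4)(a - 2)(a + 3) vanishes at a ∈ {-3, 2, 4}; Q'(b) = 12(b - 3)(b - 1)(b + 2) vanishes at b ∈ {-2, 1, 3}.
Local minima of P (where P''>0): P(-3)=-837, P(4)=192. Local minima of Q: Q(-2)=-152, Q(3)=-27.
So the global minimum of J is P(-3) + Q(-2) = -837 − 152 = -989, attained at (-3, -2).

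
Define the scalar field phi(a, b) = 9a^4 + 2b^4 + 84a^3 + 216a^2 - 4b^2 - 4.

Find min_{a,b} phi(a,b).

phi(a,b) separates as P(a) + Q(b) − 4, so its minimum is min P + min Q − 4.
P'(a) = 36a(a + 3)(a + 4) vanishes at a ∈ {-4, -3, 0}; Q'(b) = 8b(b - 1)(b + 1) vanishes at b ∈ {-1, 0, 1}.
Local minima of P (where P''>0): P(-4)=384, P(0)=0. Local minima of Q: Q(-1)=-2, Q(1)=-2.
So the global minimum of phi is P(0) + Q(-1) − 4 = 0 − 2 − 4 = -6, attained at (0, -1).

-6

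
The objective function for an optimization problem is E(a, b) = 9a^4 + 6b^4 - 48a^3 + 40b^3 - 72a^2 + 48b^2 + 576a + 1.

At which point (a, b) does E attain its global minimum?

E(a,b) separates as P(a) + Q(b) + 1, so its minimum is min P + min Q + 1.
P'(a) = 36(a - 4)(a - 2)(a + 2) vanishes at a ∈ {-2, 2, 4}; Q'(b) = 24b(b + 1)(b + 4) vanishes at b ∈ {-4, -1, 0}.
Local minima of P (where P''>0): P(-2)=-912, P(4)=384. Local minima of Q: Q(-4)=-256, Q(0)=0.
So the global minimum of E is P(-2) + Q(-4) + 1 = -912 − 256 + 1 = -1167, attained at (-2, -4).

(-2, -4)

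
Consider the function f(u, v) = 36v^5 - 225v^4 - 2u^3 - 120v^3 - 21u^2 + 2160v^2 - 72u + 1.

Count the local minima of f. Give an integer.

f separates as a function of u plus a function of v, so ∇f=0 decouples.
∂f/∂u = -6(u + 3)(u + 4) = 0 at u ∈ {-4, -3}; ∂f/∂v = 180v(v - 4)(v - 3)(v + 2) = 0 at v ∈ {-2, 0, 3, 4}.
The Hessian is diagonal: diag(f_uu, f_vv). Second derivatives: f_uu(-4)=6, f_uu(-3)=-6; f_vv(-2)=-10800, f_vv(0)=4320, f_vv(3)=-2700, f_vv(4)=4320.
Local minima occur where both diagonal entries positive: (-4, 0), (-4, 4). Count: 2.

2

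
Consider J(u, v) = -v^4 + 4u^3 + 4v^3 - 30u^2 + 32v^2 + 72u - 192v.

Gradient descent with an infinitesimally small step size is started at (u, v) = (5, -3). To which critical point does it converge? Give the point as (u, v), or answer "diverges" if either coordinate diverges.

J is separable, so gradient descent decouples: u follows -∂J/∂u, v follows -∂J/∂v.
∂J/∂u = 12(u - 3)(u - 2); at u=5 this is 72, so u decreases.
∂J/∂v = -4(v - 4)(v - 3)(v + 4); at v=-3 this is -168, so v increases.
u converges to its nearest critical value 3 (a local min of the u-part); v converges to 3. The iterate converges to (3, 3).

(3, 3)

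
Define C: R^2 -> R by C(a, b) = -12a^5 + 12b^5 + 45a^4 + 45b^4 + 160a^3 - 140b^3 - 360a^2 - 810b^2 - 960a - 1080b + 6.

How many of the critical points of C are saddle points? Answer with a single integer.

8

C separates as a function of a plus a function of b, so ∇C=0 decouples.
∂C/∂a = -60(a - 4)(a - 2)(a + 1)(a + 2) = 0 at a ∈ {-2, -1, 2, 4}; ∂C/∂b = 60(b - 3)(b + 1)(b + 2)(b + 3) = 0 at b ∈ {-3, -2, -1, 3}.
The Hessian is diagonal: diag(C_aa, C_bb). Second derivatives: C_aa(-2)=1440, C_aa(-1)=-900, C_aa(2)=1440, C_aa(4)=-3600; C_bb(-3)=-720, C_bb(-2)=300, C_bb(-1)=-480, C_bb(3)=7200.
Saddle points occur where the two diagonal entries have opposite signs: (-2, -3), (-2, -1), (-1, -2), (-1, 3), (2, -3), (2, -1), (4, -2), (4, 3). Count: 8.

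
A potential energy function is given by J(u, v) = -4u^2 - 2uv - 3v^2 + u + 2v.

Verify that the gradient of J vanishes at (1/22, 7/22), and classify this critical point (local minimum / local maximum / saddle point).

∇J = (-8u - 2v + 1, -2u - 6v + 2); substituting (1/22, 7/22) gives ∇J = (0, 0), so (1/22, 7/22) is indeed a critical point.
The Hessian of J is constant: H = [[-8, -2], [-2, -6]].
det(H) = (-8)·(-6) − (-2)² = 44.
det(H) > 0 and tr(H) = -14 < 0, so H is negative definite and the point is a local maximum.

local maximum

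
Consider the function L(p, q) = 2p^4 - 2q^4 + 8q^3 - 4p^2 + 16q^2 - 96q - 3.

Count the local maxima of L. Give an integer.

L separates as a function of p plus a function of q, so ∇L=0 decouples.
∂L/∂p = 8p(p - 1)(p + 1) = 0 at p ∈ {-1, 0, 1}; ∂L/∂q = -8(q - 3)(q - 2)(q + 2) = 0 at q ∈ {-2, 2, 3}.
The Hessian is diagonal: diag(L_pp, L_qq). Second derivatives: L_pp(-1)=16, L_pp(0)=-8, L_pp(1)=16; L_qq(-2)=-160, L_qq(2)=32, L_qq(3)=-40.
Local maxima occur where both diagonal entries negative: (0, -2), (0, 3). Count: 2.

2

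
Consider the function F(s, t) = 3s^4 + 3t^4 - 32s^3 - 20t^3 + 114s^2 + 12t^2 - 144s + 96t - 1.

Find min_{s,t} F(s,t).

-121

F(s,t) separates as P(s) + Q(t) − 1, so its minimum is min P + min Q − 1.
P'(s) = 12(s - 4)(s - 3)(s - 1) vanishes at s ∈ {1, 3, 4}; Q'(t) = 12(t - 4)(t - 2)(t + 1) vanishes at t ∈ {-1, 2, 4}.
Local minima of P (where P''>0): P(1)=-59, P(4)=-32. Local minima of Q: Q(-1)=-61, Q(4)=64.
So the global minimum of F is P(1) + Q(-1) − 1 = -59 − 61 − 1 = -121, attained at (1, -1).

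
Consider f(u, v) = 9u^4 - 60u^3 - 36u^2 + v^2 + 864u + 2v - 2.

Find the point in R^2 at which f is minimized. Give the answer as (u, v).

(-2, -1)

f(u,v) separates as P(u) + Q(v) − 2, so its minimum is min P + min Q − 2.
P'(u) = 36(u - 4)(u - 3)(u + 2) vanishes at u ∈ {-2, 3, 4}; Q'(v) = 2v + 2 vanishes at v ∈ {-1}.
Local minima of P (where P''>0): P(-2)=-1248, P(4)=1344. Local minima of Q: Q(-1)=-1.
So the global minimum of f is P(-2) + Q(-1) − 2 = -1248 − 1 − 2 = -1251, attained at (-2, -1).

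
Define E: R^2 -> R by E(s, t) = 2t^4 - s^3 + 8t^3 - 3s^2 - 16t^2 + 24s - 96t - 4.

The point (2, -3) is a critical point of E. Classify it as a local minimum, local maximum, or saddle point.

The mixed partial ∂²E/∂s∂t is 0, so the Hessian at any point is diag(E_ss, E_tt) = diag(-6(s + 1), 8(3t^2 + 6t - 4)).
At (2, -3): H = diag(-18, 40).
The eigenvalues have opposite signs, so H is indefinite: a saddle point.

saddle point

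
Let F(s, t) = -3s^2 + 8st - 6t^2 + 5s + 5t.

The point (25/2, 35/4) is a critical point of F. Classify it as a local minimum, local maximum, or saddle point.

local maximum

The Hessian of F is constant: H = [[-6, 8], [8, -12]].
det(H) = (-6)·(-12) − 8² = 8.
det(H) > 0 and tr(H) = -18 < 0, so H is negative definite and the point is a local maximum.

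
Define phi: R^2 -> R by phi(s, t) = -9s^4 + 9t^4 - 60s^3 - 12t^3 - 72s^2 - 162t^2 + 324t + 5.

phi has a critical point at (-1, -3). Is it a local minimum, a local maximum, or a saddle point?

The mixed partial ∂²phi/∂s∂t is 0, so the Hessian at any point is diag(phi_ss, phi_tt) = diag(-36(3s^2 + 10s + 4), 36(3t^2 - 2t - 9)).
At (-1, -3): H = diag(108, 864).
Both eigenvalues are positive, so H is positive definite: a local minimum.

local minimum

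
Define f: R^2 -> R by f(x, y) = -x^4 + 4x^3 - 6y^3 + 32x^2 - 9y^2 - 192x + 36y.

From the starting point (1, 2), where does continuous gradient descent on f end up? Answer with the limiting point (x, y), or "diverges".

diverges

f is separable, so gradient descent decouples: x follows -∂f/∂x, y follows -∂f/∂y.
∂f/∂x = -4(x - 4)(x - 3)(x + 4); at x=1 this is -120, so x increases.
∂f/∂y = -18(y - 1)(y + 2); at y=2 this is -72, so y increases.
The y-coordinate has no critical point in that direction and runs off to infinity.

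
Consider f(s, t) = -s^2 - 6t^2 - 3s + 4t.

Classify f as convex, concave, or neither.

f is quadratic, so its Hessian is the constant matrix H = [[-2, 0], [0, -12]].
det(H) = 24, tr(H) = -14.
det(H) > 0 and tr(H) < 0, so H is negative definite everywhere: concave.

concave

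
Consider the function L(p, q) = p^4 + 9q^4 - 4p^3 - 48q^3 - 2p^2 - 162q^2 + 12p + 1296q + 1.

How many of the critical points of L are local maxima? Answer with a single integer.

1

L separates as a function of p plus a function of q, so ∇L=0 decouples.
∂L/∂p = 4(p - 3)(p - 1)(p + 1) = 0 at p ∈ {-1, 1, 3}; ∂L/∂q = 36(q - 4)(q - 3)(q + 3) = 0 at q ∈ {-3, 3, 4}.
The Hessian is diagonal: diag(L_pp, L_qq). Second derivatives: L_pp(-1)=32, L_pp(1)=-16, L_pp(3)=32; L_qq(-3)=1512, L_qq(3)=-216, L_qq(4)=252.
Local maxima occur where both diagonal entries negative: (1, 3). Count: 1.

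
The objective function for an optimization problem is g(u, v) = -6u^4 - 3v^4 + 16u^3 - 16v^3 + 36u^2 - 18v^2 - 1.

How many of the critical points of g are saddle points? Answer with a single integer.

4

g separates as a function of u plus a function of v, so ∇g=0 decouples.
∂g/∂u = -24u(u - 3)(u + 1) = 0 at u ∈ {-1, 0, 3}; ∂g/∂v = -12v(v + 1)(v + 3) = 0 at v ∈ {-3, -1, 0}.
The Hessian is diagonal: diag(g_uu, g_vv). Second derivatives: g_uu(-1)=-96, g_uu(0)=72, g_uu(3)=-288; g_vv(-3)=-72, g_vv(-1)=24, g_vv(0)=-36.
Saddle points occur where the two diagonal entries have opposite signs: (-1, -1), (0, -3), (0, 0), (3, -1). Count: 4.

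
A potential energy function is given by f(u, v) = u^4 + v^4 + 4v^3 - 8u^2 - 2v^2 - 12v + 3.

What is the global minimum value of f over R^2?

-22

f(u,v) separates as P(u) + Q(v) + 3, so its minimum is min P + min Q + 3.
P'(u) = 4u(u - 2)(u + 2) vanishes at u ∈ {-2, 0, 2}; Q'(v) = 4(v - 1)(v + 1)(v + 3) vanishes at v ∈ {-3, -1, 1}.
Local minima of P (where P''>0): P(-2)=-16, P(2)=-16. Local minima of Q: Q(-3)=-9, Q(1)=-9.
So the global minimum of f is P(-2) + Q(-3) + 3 = -16 − 9 + 3 = -22, attained at (-2, -3).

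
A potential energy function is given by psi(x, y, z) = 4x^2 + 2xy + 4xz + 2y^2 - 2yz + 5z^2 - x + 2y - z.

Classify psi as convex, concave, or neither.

convex

psi is quadratic, so its Hessian is the constant matrix H = [[8, 2, 4], [2, 4, -2], [4, -2, 10]].
Leading principal minors: 8, 28, 152.
All positive ⇒ H ≻ 0 ⇒ convex.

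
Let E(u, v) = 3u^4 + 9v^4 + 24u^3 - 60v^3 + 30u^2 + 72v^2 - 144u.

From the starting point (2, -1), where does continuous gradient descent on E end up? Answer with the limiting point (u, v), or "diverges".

E is separable, so gradient descent decouples: u follows -∂E/∂u, v follows -∂E/∂v.
∂E/∂u = 12(u - 1)(u + 3)(u + 4); at u=2 this is 360, so u decreases.
∂E/∂v = 36v(v - 4)(v - 1); at v=-1 this is -360, so v increases.
u converges to its nearest critical value 1 (a local min of the u-part); v converges to 0. The iterate converges to (1, 0).

(1, 0)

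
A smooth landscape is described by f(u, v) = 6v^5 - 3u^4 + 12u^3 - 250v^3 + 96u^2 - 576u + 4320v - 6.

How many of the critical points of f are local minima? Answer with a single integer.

2

f separates as a function of u plus a function of v, so ∇f=0 decouples.
∂f/∂u = -12(u - 4)(u - 3)(u + 4) = 0 at u ∈ {-4, 3, 4}; ∂f/∂v = 30(v - 4)(v - 3)(v + 3)(v + 4) = 0 at v ∈ {-4, -3, 3, 4}.
The Hessian is diagonal: diag(f_uu, f_vv). Second derivatives: f_uu(-4)=-672, f_uu(3)=84, f_uu(4)=-96; f_vv(-4)=-1680, f_vv(-3)=1260, f_vv(3)=-1260, f_vv(4)=1680.
Local minima occur where both diagonal entries positive: (3, -3), (3, 4). Count: 2.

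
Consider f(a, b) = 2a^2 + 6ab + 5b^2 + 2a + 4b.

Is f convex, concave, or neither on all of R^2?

f is quadratic, so its Hessian is the constant matrix H = [[4, 6], [6, 10]].
det(H) = 4, tr(H) = 14.
det(H) > 0 and tr(H) > 0, so H is positive definite everywhere: convex.

convex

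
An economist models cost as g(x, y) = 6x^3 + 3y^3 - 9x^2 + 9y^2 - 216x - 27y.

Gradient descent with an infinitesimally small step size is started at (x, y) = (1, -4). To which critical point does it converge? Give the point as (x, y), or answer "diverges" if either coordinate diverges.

g is separable, so gradient descent decouples: x follows -∂g/∂x, y follows -∂g/∂y.
∂g/∂x = 18(x - 4)(x + 3); at x=1 this is -216, so x increases.
∂g/∂y = 9(y - 1)(y + 3); at y=-4 this is 45, so y decreases.
The y-coordinate has no critical point in that direction and runs off to infinity.

diverges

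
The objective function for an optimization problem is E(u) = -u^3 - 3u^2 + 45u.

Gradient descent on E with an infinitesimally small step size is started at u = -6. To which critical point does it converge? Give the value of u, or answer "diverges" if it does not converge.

E'(u) = -3(u - 3)(u + 5), so E'(-6) = -27.
Gradient descent moves in the -E' direction, i.e. u is increasing.
The nearest critical point in that direction is u = -5, where E'' = 24 > 0 (a local minimum). The iterate converges there.

-5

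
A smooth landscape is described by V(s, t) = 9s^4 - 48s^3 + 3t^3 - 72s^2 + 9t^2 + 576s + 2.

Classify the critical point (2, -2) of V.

local maximum

The mixed partial ∂²V/∂s∂t is 0, so the Hessian at any point is diag(V_ss, V_tt) = diag(36(3s^2 - 8s - 4), 18(t + 1)).
At (2, -2): H = diag(-288, -18).
Both eigenvalues are negative, so H is negative definite: a local maximum.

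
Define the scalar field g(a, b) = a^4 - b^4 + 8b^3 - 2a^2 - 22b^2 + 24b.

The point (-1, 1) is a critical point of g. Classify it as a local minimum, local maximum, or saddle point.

The mixed partial ∂²g/∂a∂b is 0, so the Hessian at any point is diag(g_aa, g_bb) = diag(4(3a^2 - 1), 4(-3b^2 + 12b - 11)).
At (-1, 1): H = diag(8, -8).
The eigenvalues have opposite signs, so H is indefinite: a saddle point.

saddle point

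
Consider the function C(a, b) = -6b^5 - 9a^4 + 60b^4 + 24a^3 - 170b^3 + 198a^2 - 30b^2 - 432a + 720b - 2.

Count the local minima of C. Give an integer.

C separates as a function of a plus a function of b, so ∇C=0 decouples.
∂C/∂a = -36(a - 4)(a - 1)(a + 3) = 0 at a ∈ {-3, 1, 4}; ∂C/∂b = -30(b - 4)(b - 3)(b - 2)(b + 1) = 0 at b ∈ {-1, 2, 3, 4}.
The Hessian is diagonal: diag(C_aa, C_bb). Second derivatives: C_aa(-3)=-1008, C_aa(1)=432, C_aa(4)=-756; C_bb(-1)=1800, C_bb(2)=-180, C_bb(3)=120, C_bb(4)=-300.
Local minima occur where both diagonal entries positive: (1, -1), (1, 3). Count: 2.

2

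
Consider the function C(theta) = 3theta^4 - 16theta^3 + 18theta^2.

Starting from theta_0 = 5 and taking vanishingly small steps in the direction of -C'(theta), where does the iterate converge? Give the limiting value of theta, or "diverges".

3

C'(theta) = 12theta(theta - 3)(theta - 1), so C'(5) = 480.
Gradient descent moves in the -C' direction, i.e. theta is decreasing.
The nearest critical point in that direction is theta = 3, where C'' = 72 > 0 (a local minimum). The iterate converges there.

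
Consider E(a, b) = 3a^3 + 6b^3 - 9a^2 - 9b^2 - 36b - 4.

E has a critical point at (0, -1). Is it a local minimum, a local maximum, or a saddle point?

local maximum

The mixed partial ∂²E/∂a∂b is 0, so the Hessian at any point is diag(E_aa, E_bb) = diag(18(a - 1), 18(2b - 1)).
At (0, -1): H = diag(-18, -54).
Both eigenvalues are negative, so H is negative definite: a local maximum.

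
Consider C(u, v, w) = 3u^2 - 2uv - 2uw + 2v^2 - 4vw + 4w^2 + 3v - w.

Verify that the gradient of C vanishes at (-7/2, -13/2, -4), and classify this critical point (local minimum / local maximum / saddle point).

local minimum

∇C = (6u - 2v - 2w, -2u + 4v - 4w + 3, -2u - 4v + 8w - 1); substituting (-7/2, -13/2, -4) gives ∇C = (0, 0, 0), so (-7/2, -13/2, -4) is indeed a critical point.
The Hessian is constant: H = [[6, -2, -2], [-2, 4, -4], [-2, -4, 8]].
Leading principal minors: Δ₁ = 6, Δ₂ = 20, Δ₃ = 16.
All leading minors are positive, so H is positive definite: a local minimum.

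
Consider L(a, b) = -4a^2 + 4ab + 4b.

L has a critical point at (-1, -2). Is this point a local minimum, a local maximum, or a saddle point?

saddle point

The Hessian of L is constant: H = [[-8, 4], [4, 0]].
det(H) = (-8)·0 − 4² = -16.
Since det(H) < 0, H is indefinite and the critical point is a saddle point.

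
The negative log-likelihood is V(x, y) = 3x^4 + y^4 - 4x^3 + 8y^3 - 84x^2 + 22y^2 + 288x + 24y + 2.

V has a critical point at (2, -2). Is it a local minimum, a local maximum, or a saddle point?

local maximum

The mixed partial ∂²V/∂x∂y is 0, so the Hessian at any point is diag(V_xx, V_yy) = diag(12(3x^2 - 2x - 14), 4(3y^2 + 12y + 11)).
At (2, -2): H = diag(-72, -4).
Both eigenvalues are negative, so H is negative definite: a local maximum.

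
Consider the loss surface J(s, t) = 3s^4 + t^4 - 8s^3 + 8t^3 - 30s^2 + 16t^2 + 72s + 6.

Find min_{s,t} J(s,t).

J(s,t) separates as P(s) + Q(t) + 6, so its minimum is min P + min Q + 6.
P'(s) = 12(s - 3)(s - 1)(s + 2) vanishes at s ∈ {-2, 1, 3}; Q'(t) = 4t(t + 2)(t + 4) vanishes at t ∈ {-4, -2, 0}.
Local minima of P (where P''>0): P(-2)=-152, P(3)=-27. Local minima of Q: Q(-4)=0, Q(0)=0.
So the global minimum of J is P(-2) + Q(-4) + 6 = -152 + 0 + 6 = -146, attained at (-2, -4).

-146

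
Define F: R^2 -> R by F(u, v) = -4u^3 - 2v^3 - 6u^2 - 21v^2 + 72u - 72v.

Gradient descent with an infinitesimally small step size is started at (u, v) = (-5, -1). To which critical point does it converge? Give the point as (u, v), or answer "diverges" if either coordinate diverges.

diverges

F is separable, so gradient descent decouples: u follows -∂F/∂u, v follows -∂F/∂v.
∂F/∂u = -12(u - 2)(u + 3); at u=-5 this is -168, so u increases.
∂F/∂v = -6(v + 3)(v + 4); at v=-1 this is -36, so v increases.
The v-coordinate has no critical point in that direction and runs off to infinity.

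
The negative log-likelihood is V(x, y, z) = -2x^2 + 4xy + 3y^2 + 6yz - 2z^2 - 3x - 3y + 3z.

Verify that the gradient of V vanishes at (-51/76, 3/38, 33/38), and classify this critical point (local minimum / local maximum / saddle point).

∇V = (-4x + 4y - 3, 4x + 6y + 6z - 3, 6y - 4z + 3); substituting (-51/76, 3/38, 33/38) gives ∇V = (0, 0, 0), so (-51/76, 3/38, 33/38) is indeed a critical point.
The Hessian is constant: H = [[-4, 4, 0], [4, 6, 6], [0, 6, -4]].
Leading principal minors: Δ₁ = -4, Δ₂ = -40, Δ₃ = 304.
The minors fit neither the all-positive nor the alternating-sign pattern, so H is indefinite: a saddle point.

saddle point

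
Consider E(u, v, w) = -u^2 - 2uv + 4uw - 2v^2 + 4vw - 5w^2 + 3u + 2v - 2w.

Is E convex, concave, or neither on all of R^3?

E is quadratic, so its Hessian is the constant matrix H = [[-2, -2, 4], [-2, -4, 4], [4, 4, -10]].
Leading principal minors: -2, 4, -8.
Signs alternate −, +, − ⇒ H ≺ 0 ⇒ concave.

concave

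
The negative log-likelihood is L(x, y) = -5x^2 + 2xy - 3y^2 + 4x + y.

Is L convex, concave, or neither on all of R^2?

concave

L is quadratic, so its Hessian is the constant matrix H = [[-10, 2], [2, -6]].
det(H) = 56, tr(H) = -16.
det(H) > 0 and tr(H) < 0, so H is negative definite everywhere: concave.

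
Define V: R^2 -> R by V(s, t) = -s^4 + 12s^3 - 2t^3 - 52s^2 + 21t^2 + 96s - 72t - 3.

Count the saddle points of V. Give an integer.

V separates as a function of s plus a function of t, so ∇V=0 decouples.
∂V/∂s = -4(s - 4)(s - 3)(s - 2) = 0 at s ∈ {2, 3, 4}; ∂V/∂t = -6(t - 4)(t - 3) = 0 at t ∈ {3, 4}.
The Hessian is diagonal: diag(V_ss, V_tt). Second derivatives: V_ss(2)=-8, V_ss(3)=4, V_ss(4)=-8; V_tt(3)=6, V_tt(4)=-6.
Saddle points occur where the two diagonal entries have opposite signs: (2, 3), (3, 4), (4, 3). Count: 3.

3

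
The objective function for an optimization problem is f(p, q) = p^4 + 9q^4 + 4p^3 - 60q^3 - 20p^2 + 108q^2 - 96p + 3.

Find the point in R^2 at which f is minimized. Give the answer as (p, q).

(3, 0)

f(p,q) separates as A(p) + B(q) + 3, so its minimum is min A + min B + 3.
A'(p) = 4(p - 3)(p + 2)(p + 4) vanishes at p ∈ {-4, -2, 3}; B'(q) = 36q(q - 3)(q - 2) vanishes at q ∈ {0, 2, 3}.
Local minima of A (where A''>0): A(-4)=64, A(3)=-279. Local minima of B: B(0)=0, B(3)=81.
So the global minimum of f is A(3) + B(0) + 3 = -279 + 0 + 3 = -276, attained at (3, 0).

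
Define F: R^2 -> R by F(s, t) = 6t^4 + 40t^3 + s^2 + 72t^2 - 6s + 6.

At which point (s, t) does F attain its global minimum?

(3, 0)

F(s,t) separates as P(s) + Q(t) + 6, so its minimum is min P + min Q + 6.
P'(s) = 2s - 6 vanishes at s ∈ {3}; Q'(t) = 24t(t + 2)(t + 3) vanishes at t ∈ {-3, -2, 0}.
Local minima of P (where P''>0): P(3)=-9. Local minima of Q: Q(-3)=54, Q(0)=0.
So the global minimum of F is P(3) + Q(0) + 6 = -9 + 0 + 6 = -3, attained at (3, 0).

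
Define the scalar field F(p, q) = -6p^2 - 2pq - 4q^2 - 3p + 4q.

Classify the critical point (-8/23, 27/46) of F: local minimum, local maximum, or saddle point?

local maximum

The Hessian of F is constant: H = [[-12, -2], [-2, -8]].
det(H) = (-12)·(-8) − (-2)² = 92.
det(H) > 0 and tr(H) = -20 < 0, so H is negative definite and the point is a local maximum.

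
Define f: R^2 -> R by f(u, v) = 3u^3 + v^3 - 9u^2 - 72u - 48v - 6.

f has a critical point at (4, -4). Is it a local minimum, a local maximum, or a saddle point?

saddle point

The mixed partial ∂²f/∂u∂v is 0, so the Hessian at any point is diag(f_uu, f_vv) = diag(18(u - 1), 6v).
At (4, -4): H = diag(54, -24).
The eigenvalues have opposite signs, so H is indefinite: a saddle point.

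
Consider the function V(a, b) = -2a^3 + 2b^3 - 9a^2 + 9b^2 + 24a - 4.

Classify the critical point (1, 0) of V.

saddle point

The mixed partial ∂²V/∂a∂b is 0, so the Hessian at any point is diag(V_aa, V_bb) = diag(-6(2a + 3), 6(2b + 3)).
At (1, 0): H = diag(-30, 18).
The eigenvalues have opposite signs, so H is indefinite: a saddle point.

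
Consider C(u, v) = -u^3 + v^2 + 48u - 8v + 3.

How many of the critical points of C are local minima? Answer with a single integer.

C separates as a function of u plus a function of v, so ∇C=0 decouples.
∂C/∂u = -3(u - 4)(u + 4) = 0 at u ∈ {-4, 4}; ∂C/∂v = 2(v - 4) = 0 at v ∈ {4}.
The Hessian is diagonal: diag(C_uu, C_vv). Second derivatives: C_uu(-4)=24, C_uu(4)=-24; C_vv(4)=2.
Local minima occur where both diagonal entries positive: (-4, 4). Count: 1.

1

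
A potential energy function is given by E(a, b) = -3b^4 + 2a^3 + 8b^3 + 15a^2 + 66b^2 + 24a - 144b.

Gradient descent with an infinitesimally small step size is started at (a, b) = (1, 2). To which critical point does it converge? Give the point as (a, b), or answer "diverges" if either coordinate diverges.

E is separable, so gradient descent decouples: a follows -∂E/∂a, b follows -∂E/∂b.
∂E/∂a = 6(a + 1)(a + 4); at a=1 this is 60, so a decreases.
∂E/∂b = -12(b - 4)(b - 1)(b + 3); at b=2 this is 120, so b decreases.
a converges to its nearest critical value -1 (a local min of the a-part); b converges to 1. The iterate converges to (-1, 1).

(-1, 1)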